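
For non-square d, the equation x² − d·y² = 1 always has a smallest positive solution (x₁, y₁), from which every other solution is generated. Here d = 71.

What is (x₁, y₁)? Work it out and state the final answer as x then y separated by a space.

√71 = [8; 2,2,1,7,1,2,2,16, …], period ℓ=8 (even) → k=7
i=0: a=8 ⇒ p=8, q=1
i=1: a=2 ⇒ p=17, q=2
i=2: a=2 ⇒ p=42, q=5
i=3: a=1 ⇒ p=59, q=7
…
i=5: a=1 ⇒ p=514, q=61
i=6: a=2 ⇒ p=1483, q=176
i=7: a=2 ⇒ p=3480, q=413
fundamental: x₁=3480, y₁=413  (since 12110400 − 71·170569 = 1)

3480 413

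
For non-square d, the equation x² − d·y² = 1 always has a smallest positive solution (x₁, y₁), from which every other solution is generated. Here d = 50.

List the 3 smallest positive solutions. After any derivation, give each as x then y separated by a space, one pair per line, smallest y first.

99 14
19601 2772
3880899 548842

d=50: √d = [7; 14] (ℓ=1, odd), read p_1/q_1
k=0  a_k=7  p_k/q_k = 7/1
k=1  a_k=14  p_k/q_k = 99/14
→ (99, 14).  Check: 99²=9801, 50·14²=9800, difference 1.
(99+14√50)^2 = 19601 + 2772√50
(99+14√50)^3 = 3880899 + 548842√50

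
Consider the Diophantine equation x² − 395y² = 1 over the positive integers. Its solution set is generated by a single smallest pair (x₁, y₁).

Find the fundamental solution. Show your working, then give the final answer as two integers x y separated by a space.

159 8

√395 = [19; 1,6,1,38, …], period ℓ=4 (even) → k=3
step 0: (19, 1)  from 19·(1,0) + (0,1)
step 1: (20, 1)  from 1·(19,1) + (1,0)
step 2: (139, 7)  from 6·(20,1) + (19,1)
step 3: (159, 8)  from 1·(139,7) + (20,1)
(x₁, y₁) = (159, 8);  159² − 395·8² = 1 ✓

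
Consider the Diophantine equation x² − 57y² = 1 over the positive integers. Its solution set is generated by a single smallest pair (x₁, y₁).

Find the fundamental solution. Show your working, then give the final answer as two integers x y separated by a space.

151 20

√57 = [7; 1,1,4,1,1,14, …], period ℓ=6 (even) → k=5
k=0  a_k=7  p_k/q_k = 7/1
k=1  a_k=1  p_k/q_k = 8/1
…
k=4  a_k=1  p_k/q_k = 83/11
k=5  a_k=1  p_k/q_k = 151/20
fundamental: x₁=151, y₁=20  (since 22801 − 57·400 = 1)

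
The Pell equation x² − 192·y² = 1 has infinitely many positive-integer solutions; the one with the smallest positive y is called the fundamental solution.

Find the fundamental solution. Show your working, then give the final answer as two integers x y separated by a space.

97 7

√192 → a₀=13, period (1,5,1,26); ℓ=4 even so k=3
step 0: (13, 1)  from 13·(1,0) + (0,1)
step 1: (14, 1)  from 1·(13,1) + (1,0)
step 2: (83, 6)  from 5·(14,1) + (13,1)
step 3: (97, 7)  from 1·(83,6) + (14,1)
fundamental: x₁=97, y₁=7  (since 9409 − 192·49 = 1)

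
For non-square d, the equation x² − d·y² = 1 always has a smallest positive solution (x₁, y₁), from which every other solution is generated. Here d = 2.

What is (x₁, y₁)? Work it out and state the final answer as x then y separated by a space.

3 2

√2 → a₀=1, period (2); ℓ=1 odd so k=1
step 0: (1, 1)  from 1·(1,0) + (0,1)
step 1: (3, 2)  from 2·(1,1) + (1,0)
(x₁, y₁) = (3, 2);  3² − 2·2² = 1 ✓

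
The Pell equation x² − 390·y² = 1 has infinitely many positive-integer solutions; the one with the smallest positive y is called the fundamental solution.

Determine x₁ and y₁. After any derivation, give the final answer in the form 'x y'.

79 4

d=390: √d = [19; 1,2,1,38] (ℓ=4, even), read p_3/q_3
step 0: (19, 1)  from 19·(1,0) + (0,1)
step 1: (20, 1)  from 1·(19,1) + (1,0)
step 2: (59, 3)  from 2·(20,1) + (19,1)
step 3: (79, 4)  from 1·(59,3) + (20,1)
→ (79, 4).  Check: 79²=6241, 390·4²=6240, difference 1.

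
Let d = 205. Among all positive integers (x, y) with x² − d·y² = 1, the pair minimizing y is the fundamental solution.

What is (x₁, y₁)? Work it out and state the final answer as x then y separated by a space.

39689 2772

[14; 3,6,1,4,1,6,3,28] for √205; ℓ=8 ⇒ convergent index 7
step 0: (14, 1)  from 14·(1,0) + (0,1)
step 1: (43, 3)  from 3·(14,1) + (1,0)
…
step 3: (315, 22)  from 1·(272,19) + (43,3)
step 4: (1532, 107)  from 4·(315,22) + (272,19)
step 5: (1847, 129)  from 1·(1532,107) + (315,22)
step 6: (12614, 881)  from 6·(1847,129) + (1532,107)
step 7: (39689, 2772)  from 3·(12614,881) + (1847,129)
→ (39689, 2772).  Check: 39689²=1575216721, 205·2772²=1575216720, difference 1.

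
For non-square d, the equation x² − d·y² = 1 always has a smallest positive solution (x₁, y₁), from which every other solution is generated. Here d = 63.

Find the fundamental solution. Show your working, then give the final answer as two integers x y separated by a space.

[7; 1,14] for √63; ℓ=2 ⇒ convergent index 1
k=0  a_k=7  p_k/q_k = 7/1
k=1  a_k=1  p_k/q_k = 8/1
fundamental: x₁=8, y₁=1  (since 64 − 63·1 = 1)

8 1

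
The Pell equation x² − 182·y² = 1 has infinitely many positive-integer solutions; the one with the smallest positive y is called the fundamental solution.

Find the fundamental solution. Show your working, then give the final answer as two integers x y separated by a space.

27 2

[13; 2,26] for √182; ℓ=2 ⇒ convergent index 1
a_0=13:  p_0=13·1+0=13,  q_0=13·0+1=1
a_1=2:  p_1=2·13+1=27,  q_1=2·1+0=2
fundamental: x₁=27, y₁=2  (since 729 − 182·4 = 1)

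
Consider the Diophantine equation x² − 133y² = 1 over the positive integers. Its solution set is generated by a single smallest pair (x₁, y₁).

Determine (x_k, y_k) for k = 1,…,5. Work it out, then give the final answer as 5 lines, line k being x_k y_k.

√133 = [11; 1,1,7,5,1,…,1,1,22, …], period ℓ=16 (even) → k=15
step 0: (11, 1)  from 11·(1,0) + (0,1)
…
step 2: (23, 2)  from 1·(12,1) + (11,1)
…
step 4: (888, 77)  from 5·(173,15) + (23,2)
…
step 6: (1949, 169)  from 1·(1061,92) + (888,77)
step 7: (3010, 261)  from 1·(1949,169) + (1061,92)
step 8: (7969, 691)  from 2·(3010,261) + (1949,169)
…
step 12: (168583, 14618)  from 5·(29927,2595) + (18948,1643)
step 13: (1210008, 104921)  from 7·(168583,14618) + (29927,2595)
step 14: (1378591, 119539)  from 1·(1210008,104921) + (168583,14618)
step 15: (2588599, 224460)  from 1·(1378591,119539) + (1210008,104921)
→ (2588599, 224460).  Check: 2588599²=6700844782801, 133·224460²=6700844782800, difference 1.
k=2:  x_2 = 2588599·2588599+133·224460·224460 = 13401689565601,  y_2 = 2588599·224460+224460·2588599 = 1162073863080
k=3:  x_3 = 2588599·13401689565601+133·224460·1162073863080 = 69383200415647777399,  y_3 = 2588599·1162073863080+224460·13401689565601 = 6016286479789825380
k=4:  x_4 = 2588599·69383200415647777399+133·224460·6016286479789825380 = 359210566425477440164982401,  y_4 = 2588599·6016286479789825380+224460·69383200415647777399 = 31147506330593762303822160
k=5:  x_5 = 2588599·359210566425477440164982401+133·224460·31147506330593762303822160 = 1859704226076779569066850908714999,  y_5 = 2588599·31147506330593762303822160+224460·359210566425477440164982401 = 161256807479731348725343689282300

2588599 224460
13401689565601 1162073863080
69383200415647777399 6016286479789825380
359210566425477440164982401 31147506330593762303822160
1859704226076779569066850908714999 161256807479731348725343689282300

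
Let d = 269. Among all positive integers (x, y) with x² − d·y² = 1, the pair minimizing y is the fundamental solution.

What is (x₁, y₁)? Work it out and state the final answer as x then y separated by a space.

13449 820

√269 = [16; 2,2,32, …], period ℓ=3 (odd) → k=5
a_0=16:  p_0=16·1+0=16,  q_0=16·0+1=1
a_1=2:  p_1=2·16+1=33,  q_1=2·1+0=2
…
a_3=32:  p_3=32·82+33=2657,  q_3=32·5+2=162
a_4=2:  p_4=2·2657+82=5396,  q_4=2·162+5=329
a_5=2:  p_5=2·5396+2657=13449,  q_5=2·329+162=820
→ (13449, 820).  Check: 13449²=180875601, 269·820²=180875600, difference 1.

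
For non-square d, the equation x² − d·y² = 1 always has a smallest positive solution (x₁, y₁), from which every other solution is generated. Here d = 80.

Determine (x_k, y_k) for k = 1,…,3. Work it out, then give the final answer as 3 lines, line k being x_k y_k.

[8; 1,16] for √80; ℓ=2 ⇒ convergent index 1
i=0: a=8 ⇒ p=8, q=1
i=1: a=1 ⇒ p=9, q=1
fundamental: x₁=9, y₁=1  (since 81 − 80·1 = 1)
k=2:  x_2 = 9·9+80·1·1 = 161,  y_2 = 9·1+1·9 = 18
k=3:  x_3 = 9·161+80·1·18 = 2889,  y_3 = 9·18+1·161 = 323

9 1
161 18
2889 323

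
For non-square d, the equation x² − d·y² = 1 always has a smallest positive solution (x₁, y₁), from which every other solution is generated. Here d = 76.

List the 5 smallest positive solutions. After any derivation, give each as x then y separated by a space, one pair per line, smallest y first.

√76 = [8; 1,2,1,1,5,4,5,1,1,2,1,16, …], period ℓ=12 (even) → k=11
i=0: a=8 ⇒ p=8, q=1
…
i=3: a=1 ⇒ p=35, q=4
…
i=5: a=5 ⇒ p=340, q=39
i=6: a=4 ⇒ p=1421, q=163
i=7: a=5 ⇒ p=7445, q=854
i=8: a=1 ⇒ p=8866, q=1017
…
i=10: a=2 ⇒ p=41488, q=4759
i=11: a=1 ⇒ p=57799, q=6630
fundamental: x₁=57799, y₁=6630  (since 3340724401 − 76·43956900 = 1)
(57799+6630√76)^2 = 6681448801 + 766414740√76
(57799+6630√76)^3 = 772362118440199 + 88596011107890√76
(57799+6630√76)^4 = 89283516160768675201 + 10241521691283453480√76
(57799+6630√76)^5 = 10320995900380175197444999 + 1183899424380388644273150√76

57799 6630
6681448801 766414740
772362118440199 88596011107890
89283516160768675201 10241521691283453480
10320995900380175197444999 1183899424380388644273150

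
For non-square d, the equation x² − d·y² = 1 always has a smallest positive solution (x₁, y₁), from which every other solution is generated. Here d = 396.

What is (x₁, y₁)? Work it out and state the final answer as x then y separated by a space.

199 10

√396 = [19; 1,8,1,38, …], period ℓ=4 (even) → k=3
step 0: (19, 1)  from 19·(1,0) + (0,1)
step 1: (20, 1)  from 1·(19,1) + (1,0)
step 2: (179, 9)  from 8·(20,1) + (19,1)
step 3: (199, 10)  from 1·(179,9) + (20,1)
(x₁, y₁) = (199, 10);  199² − 396·10² = 1 ✓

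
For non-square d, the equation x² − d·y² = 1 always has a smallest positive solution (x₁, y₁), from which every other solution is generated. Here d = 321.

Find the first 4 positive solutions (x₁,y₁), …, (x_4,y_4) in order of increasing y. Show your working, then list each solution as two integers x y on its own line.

[17; 1,10,1,34] for √321; ℓ=4 ⇒ convergent index 3
step 0: (17, 1)  from 17·(1,0) + (0,1)
…
step 2: (197, 11)  from 10·(18,1) + (17,1)
step 3: (215, 12)  from 1·(197,11) + (18,1)
(x₁, y₁) = (215, 12);  215² − 321·12² = 1 ✓
k=2:  x_2 = 215·215+321·12·12 = 92449,  y_2 = 215·12+12·215 = 5160
k=3:  x_3 = 215·92449+321·12·5160 = 39752855,  y_3 = 215·5160+12·92449 = 2218788
k=4:  x_4 = 215·39752855+321·12·2218788 = 17093635201,  y_4 = 215·2218788+12·39752855 = 954073680

215 12
92449 5160
39752855 2218788
17093635201 954073680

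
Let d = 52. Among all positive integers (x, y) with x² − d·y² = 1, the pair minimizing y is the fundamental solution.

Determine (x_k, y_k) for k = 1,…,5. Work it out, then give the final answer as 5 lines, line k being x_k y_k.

d=52: √d = [7; 4,1,2,1,4,14] (ℓ=6, even), read p_5/q_5
step 0: (7, 1)  from 7·(1,0) + (0,1)
…
step 2: (36, 5)  from 1·(29,4) + (7,1)
…
step 4: (137, 19)  from 1·(101,14) + (36,5)
step 5: (649, 90)  from 4·(137,19) + (101,14)
(x₁, y₁) = (649, 90);  649² − 52·90² = 1 ✓
n=2: (649,90)∘(649,90) = (649·649+52·90·90, 649·90+90·649) = (842401,116820)
n=3: (842401,116820)∘(649,90) = (649·842401+52·90·116820, 649·116820+90·842401) = (1093435849,151632270)
n=4: (1093435849,151632270)∘(649,90) = (649·1093435849+52·90·151632270, 649·151632270+90·1093435849) = (1419278889601,196818569640)
n=5: (1419278889601,196818569640)∘(649,90) = (649·1419278889601+52·90·196818569640, 649·196818569640+90·1419278889601) = (1842222905266249,255470351760450)

649 90
842401 116820
1093435849 151632270
1419278889601 196818569640
1842222905266249 255470351760450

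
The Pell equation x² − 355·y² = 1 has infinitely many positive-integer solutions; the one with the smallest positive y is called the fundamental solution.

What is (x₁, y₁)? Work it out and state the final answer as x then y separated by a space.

[18; 1,5,3,3,1,6,1,3,3,5,1,36] for √355; ℓ=12 ⇒ convergent index 11
i=0: a=18 ⇒ p=18, q=1
…
i=2: a=5 ⇒ p=113, q=6
i=3: a=3 ⇒ p=358, q=19
i=4: a=3 ⇒ p=1187, q=63
i=5: a=1 ⇒ p=1545, q=82
i=6: a=6 ⇒ p=10457, q=555
i=7: a=1 ⇒ p=12002, q=637
i=8: a=3 ⇒ p=46463, q=2466
…
i=10: a=5 ⇒ p=803418, q=42641
i=11: a=1 ⇒ p=954809, q=50676
→ (954809, 50676).  Check: 954809²=911660226481, 355·50676²=911660226480, difference 1.

954809 50676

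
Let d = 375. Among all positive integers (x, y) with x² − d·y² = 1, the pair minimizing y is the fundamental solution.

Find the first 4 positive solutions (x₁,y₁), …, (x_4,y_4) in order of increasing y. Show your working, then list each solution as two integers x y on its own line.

15124 781
457470751 23623688
13837575261124 714569313843
418558976041008001 21614292581499376

√375 → a₀=19, period (2,1,2,1,5,1,2,1,2,38); ℓ=10 even so k=9
i=0: a=19 ⇒ p=19, q=1
…
i=3: a=2 ⇒ p=155, q=8
i=4: a=1 ⇒ p=213, q=11
…
i=8: a=1 ⇒ p=5519, q=285
i=9: a=2 ⇒ p=15124, q=781
(x₁, y₁) = (15124, 781);  15124² − 375·781² = 1 ✓
(x_2, y_2) = (15124·15124 + 375·781·781, 15124·781 + 781·15124) = (457470751, 23623688)
(x_3, y_3) = (15124·457470751 + 375·781·23623688, 15124·23623688 + 781·457470751) = (13837575261124, 714569313843)
(x_4, y_4) = (15124·13837575261124 + 375·781·714569313843, 15124·714569313843 + 781·13837575261124) = (418558976041008001, 21614292581499376)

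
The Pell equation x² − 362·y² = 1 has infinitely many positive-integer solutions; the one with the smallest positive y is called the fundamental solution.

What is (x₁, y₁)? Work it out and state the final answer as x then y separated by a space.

723 38

√362 = [19; 38, …], period ℓ=1 (odd) → k=1
step 0: (19, 1)  from 19·(1,0) + (0,1)
step 1: (723, 38)  from 38·(19,1) + (1,0)
→ (723, 38).  Check: 723²=522729, 362·38²=522728, difference 1.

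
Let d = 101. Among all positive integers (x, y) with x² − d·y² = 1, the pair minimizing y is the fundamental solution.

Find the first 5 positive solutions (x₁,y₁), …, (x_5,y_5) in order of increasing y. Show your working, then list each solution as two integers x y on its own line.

201 20
80801 8040
32481801 3232060
13057603201 1299280080
5249124005001 522307360100

[10; 20] for √101; ℓ=1 ⇒ convergent index 1
a_0=10:  p_0=10·1+0=10,  q_0=10·0+1=1
a_1=20:  p_1=20·10+1=201,  q_1=20·1+0=20
fundamental: x₁=201, y₁=20  (since 40401 − 101·400 = 1)
k=2:  x_2 = 201·201+101·20·20 = 80801,  y_2 = 201·20+20·201 = 8040
k=3:  x_3 = 201·80801+101·20·8040 = 32481801,  y_3 = 201·8040+20·80801 = 3232060
k=4:  x_4 = 201·32481801+101·20·3232060 = 13057603201,  y_4 = 201·3232060+20·32481801 = 1299280080
k=5:  x_5 = 201·13057603201+101·20·1299280080 = 5249124005001,  y_5 = 201·1299280080+20·13057603201 = 522307360100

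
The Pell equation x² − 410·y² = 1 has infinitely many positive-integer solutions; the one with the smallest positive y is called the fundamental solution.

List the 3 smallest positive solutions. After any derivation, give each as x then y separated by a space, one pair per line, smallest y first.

81 4
13121 648
2125521 104972

√410 → a₀=20, period (4,40); ℓ=2 even so k=1
a_0=20:  p_0=20·1+0=20,  q_0=20·0+1=1
a_1=4:  p_1=4·20+1=81,  q_1=4·1+0=4
(x₁, y₁) = (81, 4);  81² − 410·4² = 1 ✓
k=2:  x_2 = 81·81+410·4·4 = 13121,  y_2 = 81·4+4·81 = 648
k=3:  x_3 = 81·13121+410·4·648 = 2125521,  y_3 = 81·648+4·13121 = 104972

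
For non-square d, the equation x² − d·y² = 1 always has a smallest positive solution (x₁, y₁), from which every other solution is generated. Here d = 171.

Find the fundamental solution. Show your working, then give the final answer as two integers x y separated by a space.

170 13

d=171: √d = [13; 13,26] (ℓ=2, even), read p_1/q_1
k=0  a_k=13  p_k/q_k = 13/1
k=1  a_k=13  p_k/q_k = 170/13
fundamental: x₁=170, y₁=13  (since 28900 − 171·169 = 1)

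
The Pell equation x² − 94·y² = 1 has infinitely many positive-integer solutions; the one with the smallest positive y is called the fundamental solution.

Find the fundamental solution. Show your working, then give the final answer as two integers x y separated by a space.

2143295 221064

[9; 1,2,3,1,1,…,2,1,18] for √94; ℓ=16 ⇒ convergent index 15
k=0  a_k=9  p_k/q_k = 9/1
…
k=2  a_k=2  p_k/q_k = 29/3
k=3  a_k=3  p_k/q_k = 97/10
k=4  a_k=1  p_k/q_k = 126/13
k=5  a_k=1  p_k/q_k = 223/23
k=6  a_k=5  p_k/q_k = 1241/128
k=7  a_k=1  p_k/q_k = 1464/151
…
k=9  a_k=1  p_k/q_k = 14417/1487
k=10  a_k=5  p_k/q_k = 85038/8771
k=11  a_k=1  p_k/q_k = 99455/10258
k=12  a_k=1  p_k/q_k = 184493/19029
k=13  a_k=3  p_k/q_k = 652934/67345
k=14  a_k=2  p_k/q_k = 1490361/153719
k=15  a_k=1  p_k/q_k = 2143295/221064
→ (2143295, 221064).  Check: 2143295²=4593713457025, 94·221064²=4593713457024, difference 1.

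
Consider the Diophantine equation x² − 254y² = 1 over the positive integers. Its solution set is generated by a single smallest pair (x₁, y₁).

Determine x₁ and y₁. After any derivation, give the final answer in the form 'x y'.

[15; 1,14,1,30] for √254; ℓ=4 ⇒ convergent index 3
step 0: (15, 1)  from 15·(1,0) + (0,1)
step 1: (16, 1)  from 1·(15,1) + (1,0)
step 2: (239, 15)  from 14·(16,1) + (15,1)
step 3: (255, 16)  from 1·(239,15) + (16,1)
→ (255, 16).  Check: 255²=65025, 254·16²=65024, difference 1.

255 16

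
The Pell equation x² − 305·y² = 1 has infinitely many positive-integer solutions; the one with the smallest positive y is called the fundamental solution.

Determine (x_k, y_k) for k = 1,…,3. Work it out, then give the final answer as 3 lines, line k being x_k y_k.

√305 → a₀=17, period (2,6,2,34); ℓ=4 even so k=3
k=0  a_k=17  p_k/q_k = 17/1
…
k=2  a_k=6  p_k/q_k = 227/13
k=3  a_k=2  p_k/q_k = 489/28
→ (489, 28).  Check: 489²=239121, 305·28²=239120, difference 1.
(x_2, y_2) = (489·489 + 305·28·28, 489·28 + 28·489) = (478241, 27384)
(x_3, y_3) = (489·478241 + 305·28·27384, 489·27384 + 28·478241) = (467719209, 26781524)

489 28
478241 27384
467719209 26781524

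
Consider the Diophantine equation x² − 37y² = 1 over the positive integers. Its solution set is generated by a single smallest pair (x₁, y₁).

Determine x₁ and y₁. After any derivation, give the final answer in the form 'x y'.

73 12

[6; 12] for √37; ℓ=1 ⇒ convergent index 1
i=0: a=6 ⇒ p=6, q=1
i=1: a=12 ⇒ p=73, q=12
fundamental: x₁=73, y₁=12  (since 5329 − 37·144 = 1)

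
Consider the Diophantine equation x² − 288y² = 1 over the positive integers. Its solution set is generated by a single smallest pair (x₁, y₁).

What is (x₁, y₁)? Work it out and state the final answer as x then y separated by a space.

17 1

√288 = [16; 1,32, …], period ℓ=2 (even) → k=1
i=0: a=16 ⇒ p=16, q=1
i=1: a=1 ⇒ p=17, q=1
→ (17, 1).  Check: 17²=289, 288·1²=288, difference 1.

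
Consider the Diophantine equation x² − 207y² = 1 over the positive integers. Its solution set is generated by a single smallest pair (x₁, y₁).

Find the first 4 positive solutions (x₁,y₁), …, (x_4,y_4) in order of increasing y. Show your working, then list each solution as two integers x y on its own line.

d=207: √d = [14; 2,1,1,2,1,1,2,28] (ℓ=8, even), read p_7/q_7
step 0: (14, 1)  from 14·(1,0) + (0,1)
…
step 2: (43, 3)  from 1·(29,2) + (14,1)
step 3: (72, 5)  from 1·(43,3) + (29,2)
…
step 5: (259, 18)  from 1·(187,13) + (72,5)
step 6: (446, 31)  from 1·(259,18) + (187,13)
step 7: (1151, 80)  from 2·(446,31) + (259,18)
fundamental: x₁=1151, y₁=80  (since 1324801 − 207·6400 = 1)
n=2: (1151,80)∘(1151,80) = (1151·1151+207·80·80, 1151·80+80·1151) = (2649601,184160)
n=3: (2649601,184160)∘(1151,80) = (1151·2649601+207·80·184160, 1151·184160+80·2649601) = (6099380351,423936240)
n=4: (6099380351,423936240)∘(1151,80) = (1151·6099380351+207·80·423936240, 1151·423936240+80·6099380351) = (14040770918401,975901040320)

1151 80
2649601 184160
6099380351 423936240
14040770918401 975901040320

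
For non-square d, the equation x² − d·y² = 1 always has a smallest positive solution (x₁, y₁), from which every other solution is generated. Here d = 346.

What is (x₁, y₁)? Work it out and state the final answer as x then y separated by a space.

17299 930

√346 = [18; 1,1,1,1,36, …], period ℓ=5 (odd) → k=9
a_0=18:  p_0=18·1+0=18,  q_0=18·0+1=1
a_1=1:  p_1=1·18+1=19,  q_1=1·1+0=1
a_2=1:  p_2=1·19+18=37,  q_2=1·1+1=2
a_3=1:  p_3=1·37+19=56,  q_3=1·2+1=3
a_4=1:  p_4=1·56+37=93,  q_4=1·3+2=5
a_5=36:  p_5=36·93+56=3404,  q_5=36·5+3=183
…
a_7=1:  p_7=1·3497+3404=6901,  q_7=1·188+183=371
a_8=1:  p_8=1·6901+3497=10398,  q_8=1·371+188=559
a_9=1:  p_9=1·10398+6901=17299,  q_9=1·559+371=930
(x₁, y₁) = (17299, 930);  17299² − 346·930² = 1 ✓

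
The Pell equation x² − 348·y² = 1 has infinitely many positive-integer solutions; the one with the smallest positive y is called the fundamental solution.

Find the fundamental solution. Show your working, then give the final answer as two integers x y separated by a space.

[18; 1,1,1,8,1,1,1,36] for √348; ℓ=8 ⇒ convergent index 7
step 0: (18, 1)  from 18·(1,0) + (0,1)
…
step 2: (37, 2)  from 1·(19,1) + (18,1)
step 3: (56, 3)  from 1·(37,2) + (19,1)
step 4: (485, 26)  from 8·(56,3) + (37,2)
…
step 6: (1026, 55)  from 1·(541,29) + (485,26)
step 7: (1567, 84)  from 1·(1026,55) + (541,29)
(x₁, y₁) = (1567, 84);  1567² − 348·84² = 1 ✓

1567 84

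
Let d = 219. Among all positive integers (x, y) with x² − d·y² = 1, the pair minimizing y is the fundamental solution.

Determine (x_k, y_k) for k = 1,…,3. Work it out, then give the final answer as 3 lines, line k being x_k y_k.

74 5
10951 740
1620674 109515

[14; 1,3,1,28] for √219; ℓ=4 ⇒ convergent index 3
a_0=14:  p_0=14·1+0=14,  q_0=14·0+1=1
…
a_2=3:  p_2=3·15+14=59,  q_2=3·1+1=4
a_3=1:  p_3=1·59+15=74,  q_3=1·4+1=5
(x₁, y₁) = (74, 5);  74² − 219·5² = 1 ✓
n=2: (74,5)∘(74,5) = (74·74+219·5·5, 74·5+5·74) = (10951,740)
n=3: (10951,740)∘(74,5) = (74·10951+219·5·740, 74·740+5·10951) = (1620674,109515)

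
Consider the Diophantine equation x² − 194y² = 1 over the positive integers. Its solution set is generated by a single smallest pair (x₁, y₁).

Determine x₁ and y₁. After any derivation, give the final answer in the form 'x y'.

195 14

[13; 1,12,1,26] for √194; ℓ=4 ⇒ convergent index 3
a_0=13:  p_0=13·1+0=13,  q_0=13·0+1=1
a_1=1:  p_1=1·13+1=14,  q_1=1·1+0=1
a_2=12:  p_2=12·14+13=181,  q_2=12·1+1=13
a_3=1:  p_3=1·181+14=195,  q_3=1·13+1=14
fundamental: x₁=195, y₁=14  (since 38025 − 194·196 = 1)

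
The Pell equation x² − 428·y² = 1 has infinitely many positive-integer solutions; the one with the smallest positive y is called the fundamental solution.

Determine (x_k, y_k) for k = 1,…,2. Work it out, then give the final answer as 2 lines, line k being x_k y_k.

1850887 89466
6851565373537 331182912684

[20; 1,2,4,1,5,10,5,1,4,2,1,40] for √428; ℓ=12 ⇒ convergent index 11
step 0: (20, 1)  from 20·(1,0) + (0,1)
…
step 3: (269, 13)  from 4·(62,3) + (21,1)
step 4: (331, 16)  from 1·(269,13) + (62,3)
…
step 6: (19571, 946)  from 10·(1924,93) + (331,16)
step 7: (99779, 4823)  from 5·(19571,946) + (1924,93)
step 8: (119350, 5769)  from 1·(99779,4823) + (19571,946)
step 9: (577179, 27899)  from 4·(119350,5769) + (99779,4823)
step 10: (1273708, 61567)  from 2·(577179,27899) + (119350,5769)
step 11: (1850887, 89466)  from 1·(1273708,61567) + (577179,27899)
fundamental: x₁=1850887, y₁=89466  (since 3425782686769 − 428·8004165156 = 1)
n=2: (1850887,89466)∘(1850887,89466) = (1850887·1850887+428·89466·89466, 1850887·89466+89466·1850887) = (6851565373537,331182912684)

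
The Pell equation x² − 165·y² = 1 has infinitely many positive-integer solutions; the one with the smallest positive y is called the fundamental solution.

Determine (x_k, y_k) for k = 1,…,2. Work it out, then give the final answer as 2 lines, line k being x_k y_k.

√165 = [12; 1,5,2,5,1,24, …], period ℓ=6 (even) → k=5
i=0: a=12 ⇒ p=12, q=1
…
i=2: a=5 ⇒ p=77, q=6
i=3: a=2 ⇒ p=167, q=13
i=4: a=5 ⇒ p=912, q=71
i=5: a=1 ⇒ p=1079, q=84
fundamental: x₁=1079, y₁=84  (since 1164241 − 165·7056 = 1)
(x_2, y_2) = (1079·1079 + 165·84·84, 1079·84 + 84·1079) = (2328481, 181272)

1079 84
2328481 181272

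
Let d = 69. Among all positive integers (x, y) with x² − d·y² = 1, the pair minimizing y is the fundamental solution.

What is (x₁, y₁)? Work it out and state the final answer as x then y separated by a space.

d=69: √d = [8; 3,3,1,4,1,3,3,16] (ℓ=8, even), read p_7/q_7
step 0: (8, 1)  from 8·(1,0) + (0,1)
…
step 2: (83, 10)  from 3·(25,3) + (8,1)
…
step 4: (515, 62)  from 4·(108,13) + (83,10)
…
step 6: (2384, 287)  from 3·(623,75) + (515,62)
step 7: (7775, 936)  from 3·(2384,287) + (623,75)
(x₁, y₁) = (7775, 936);  7775² − 69·936² = 1 ✓

7775 936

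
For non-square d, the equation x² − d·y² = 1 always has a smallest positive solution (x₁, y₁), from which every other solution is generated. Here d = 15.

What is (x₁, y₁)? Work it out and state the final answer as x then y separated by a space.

d=15: √d = [3; 1,6] (ℓ=2, even), read p_1/q_1
i=0: a=3 ⇒ p=3, q=1
i=1: a=1 ⇒ p=4, q=1
(x₁, y₁) = (4, 1);  4² − 15·1² = 1 ✓

4 1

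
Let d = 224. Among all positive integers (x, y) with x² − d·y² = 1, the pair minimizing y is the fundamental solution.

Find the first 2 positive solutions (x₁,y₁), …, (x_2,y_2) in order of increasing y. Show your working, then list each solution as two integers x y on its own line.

15 1
449 30

d=224: √d = [14; 1,28] (ℓ=2, even), read p_1/q_1
k=0  a_k=14  p_k/q_k = 14/1
k=1  a_k=1  p_k/q_k = 15/1
→ (15, 1).  Check: 15²=225, 224·1²=224, difference 1.
k=2:  x_2 = 15·15+224·1·1 = 449,  y_2 = 15·1+1·15 = 30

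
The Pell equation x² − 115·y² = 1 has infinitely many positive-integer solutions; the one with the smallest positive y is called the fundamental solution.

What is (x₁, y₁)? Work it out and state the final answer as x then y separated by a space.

[10; 1,2,1,1,1,1,1,2,1,20] for √115; ℓ=10 ⇒ convergent index 9
i=0: a=10 ⇒ p=10, q=1
…
i=5: a=1 ⇒ p=118, q=11
i=6: a=1 ⇒ p=193, q=18
i=7: a=1 ⇒ p=311, q=29
i=8: a=2 ⇒ p=815, q=76
i=9: a=1 ⇒ p=1126, q=105
(x₁, y₁) = (1126, 105);  1126² − 115·105² = 1 ✓

1126 105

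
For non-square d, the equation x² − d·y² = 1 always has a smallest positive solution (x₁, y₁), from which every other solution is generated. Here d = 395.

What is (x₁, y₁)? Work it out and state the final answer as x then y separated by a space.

√395 = [19; 1,6,1,38, …], period ℓ=4 (even) → k=3
k=0  a_k=19  p_k/q_k = 19/1
…
k=2  a_k=6  p_k/q_k = 139/7
k=3  a_k=1  p_k/q_k = 159/8
fundamental: x₁=159, y₁=8  (since 25281 − 395·64 = 1)

159 8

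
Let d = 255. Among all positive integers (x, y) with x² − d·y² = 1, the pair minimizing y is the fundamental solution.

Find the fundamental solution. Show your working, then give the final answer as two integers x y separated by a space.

16 1

[15; 1,30] for √255; ℓ=2 ⇒ convergent index 1
step 0: (15, 1)  from 15·(1,0) + (0,1)
step 1: (16, 1)  from 1·(15,1) + (1,0)
fundamental: x₁=16, y₁=1  (since 256 − 255·1 = 1)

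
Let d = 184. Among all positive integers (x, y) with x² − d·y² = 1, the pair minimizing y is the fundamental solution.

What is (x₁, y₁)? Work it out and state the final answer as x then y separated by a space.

√184 = [13; 1,1,3,2,1,2,1,2,3,1,1,26, …], period ℓ=12 (even) → k=11
k=0  a_k=13  p_k/q_k = 13/1
…
k=4  a_k=2  p_k/q_k = 217/16
…
k=10  a_k=1  p_k/q_k = 13741/1013
k=11  a_k=1  p_k/q_k = 24335/1794
fundamental: x₁=24335, y₁=1794  (since 592192225 − 184·3218436 = 1)

24335 1794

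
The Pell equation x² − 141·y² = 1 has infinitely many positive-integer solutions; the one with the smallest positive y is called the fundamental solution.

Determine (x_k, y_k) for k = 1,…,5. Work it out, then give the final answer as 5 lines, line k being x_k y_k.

[11; 1,6,1,22] for √141; ℓ=4 ⇒ convergent index 3
k=0  a_k=11  p_k/q_k = 11/1
k=1  a_k=1  p_k/q_k = 12/1
k=2  a_k=6  p_k/q_k = 83/7
k=3  a_k=1  p_k/q_k = 95/8
fundamental: x₁=95, y₁=8  (since 9025 − 141·64 = 1)
(95+8√141)^2 = 18049 + 1520√141
(95+8√141)^3 = 3429215 + 288792√141
(95+8√141)^4 = 651532801 + 54868960√141
(95+8√141)^5 = 123787802975 + 10424813608√141

95 8
18049 1520
3429215 288792
651532801 54868960
123787802975 10424813608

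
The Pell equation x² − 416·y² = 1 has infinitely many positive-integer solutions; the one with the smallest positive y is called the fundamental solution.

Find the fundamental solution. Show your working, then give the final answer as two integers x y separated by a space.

√416 = [20; 2,1,1,9,1,1,2,40, …], period ℓ=8 (even) → k=7
k=0  a_k=20  p_k/q_k = 20/1
k=1  a_k=2  p_k/q_k = 41/2
k=2  a_k=1  p_k/q_k = 61/3
…
k=6  a_k=1  p_k/q_k = 2060/101
k=7  a_k=2  p_k/q_k = 5201/255
(x₁, y₁) = (5201, 255);  5201² − 416·255² = 1 ✓

5201 255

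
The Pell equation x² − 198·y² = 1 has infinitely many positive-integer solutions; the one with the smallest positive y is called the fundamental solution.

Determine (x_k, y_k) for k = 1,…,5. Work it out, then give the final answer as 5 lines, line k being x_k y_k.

√198 → a₀=14, period (14,28); ℓ=2 even so k=1
a_0=14:  p_0=14·1+0=14,  q_0=14·0+1=1
a_1=14:  p_1=14·14+1=197,  q_1=14·1+0=14
(x₁, y₁) = (197, 14);  197² − 198·14² = 1 ✓
k=2:  x_2 = 197·197+198·14·14 = 77617,  y_2 = 197·14+14·197 = 5516
k=3:  x_3 = 197·77617+198·14·5516 = 30580901,  y_3 = 197·5516+14·77617 = 2173290
k=4:  x_4 = 197·30580901+198·14·2173290 = 12048797377,  y_4 = 197·2173290+14·30580901 = 856270744
k=5:  x_5 = 197·12048797377+198·14·856270744 = 4747195585637,  y_5 = 197·856270744+14·12048797377 = 337368499846

197 14
77617 5516
30580901 2173290
12048797377 856270744
4747195585637 337368499846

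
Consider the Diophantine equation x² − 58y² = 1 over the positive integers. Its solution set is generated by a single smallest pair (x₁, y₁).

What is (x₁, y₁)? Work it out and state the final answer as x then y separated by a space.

19603 2574

[7; 1,1,1,1,1,1,14] for √58; ℓ=7 ⇒ convergent index 13
i=0: a=7 ⇒ p=7, q=1
i=1: a=1 ⇒ p=8, q=1
…
i=4: a=1 ⇒ p=38, q=5
…
i=9: a=1 ⇒ p=2993, q=393
…
i=12: a=1 ⇒ p=12071, q=1585
i=13: a=1 ⇒ p=19603, q=2574
(x₁, y₁) = (19603, 2574);  19603² − 58·2574² = 1 ✓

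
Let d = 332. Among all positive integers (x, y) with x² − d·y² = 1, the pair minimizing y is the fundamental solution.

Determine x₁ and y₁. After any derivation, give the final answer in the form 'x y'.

√332 = [18; 4,1,1,8,1,1,4,36, …], period ℓ=8 (even) → k=7
a_0=18:  p_0=18·1+0=18,  q_0=18·0+1=1
a_1=4:  p_1=4·18+1=73,  q_1=4·1+0=4
a_2=1:  p_2=1·73+18=91,  q_2=1·4+1=5
…
a_5=1:  p_5=1·1403+164=1567,  q_5=1·77+9=86
a_6=1:  p_6=1·1567+1403=2970,  q_6=1·86+77=163
a_7=4:  p_7=4·2970+1567=13447,  q_7=4·163+86=738
(x₁, y₁) = (13447, 738);  13447² − 332·738² = 1 ✓

13447 738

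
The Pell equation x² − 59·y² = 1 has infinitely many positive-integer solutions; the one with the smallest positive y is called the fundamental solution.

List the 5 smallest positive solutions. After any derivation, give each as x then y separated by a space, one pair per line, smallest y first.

530 69
561799 73140
595506410 77528331
631236232801 82179957720
669109811262650 87110677654869

d=59: √d = [7; 1,2,7,2,1,14] (ℓ=6, even), read p_5/q_5
a_0=7:  p_0=7·1+0=7,  q_0=7·0+1=1
a_1=1:  p_1=1·7+1=8,  q_1=1·1+0=1
a_2=2:  p_2=2·8+7=23,  q_2=2·1+1=3
a_3=7:  p_3=7·23+8=169,  q_3=7·3+1=22
a_4=2:  p_4=2·169+23=361,  q_4=2·22+3=47
a_5=1:  p_5=1·361+169=530,  q_5=1·47+22=69
fundamental: x₁=530, y₁=69  (since 280900 − 59·4761 = 1)
(x_2, y_2) = (530·530 + 59·69·69, 530·69 + 69·530) = (561799, 73140)
(x_3, y_3) = (530·561799 + 59·69·73140, 530·73140 + 69·561799) = (595506410, 77528331)
(x_4, y_4) = (530·595506410 + 59·69·77528331, 530·77528331 + 69·595506410) = (631236232801, 82179957720)
(x_5, y_5) = (530·631236232801 + 59·69·82179957720, 530·82179957720 + 69·631236232801) = (669109811262650, 87110677654869)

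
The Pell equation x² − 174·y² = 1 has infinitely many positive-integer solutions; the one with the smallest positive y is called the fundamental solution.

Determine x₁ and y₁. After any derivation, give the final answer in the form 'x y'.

1451 110

d=174: √d = [13; 5,4,5,26] (ℓ=4, even), read p_3/q_3
i=0: a=13 ⇒ p=13, q=1
i=1: a=5 ⇒ p=66, q=5
i=2: a=4 ⇒ p=277, q=21
i=3: a=5 ⇒ p=1451, q=110
fundamental: x₁=1451, y₁=110  (since 2105401 − 174·12100 = 1)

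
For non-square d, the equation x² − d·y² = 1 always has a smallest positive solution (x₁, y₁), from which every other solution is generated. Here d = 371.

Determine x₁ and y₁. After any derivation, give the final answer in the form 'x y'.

1695 88

√371 = [19; 3,1,4,1,3,38, …], period ℓ=6 (even) → k=5
k=0  a_k=19  p_k/q_k = 19/1
…
k=2  a_k=1  p_k/q_k = 77/4
k=3  a_k=4  p_k/q_k = 366/19
k=4  a_k=1  p_k/q_k = 443/23
k=5  a_k=3  p_k/q_k = 1695/88
(x₁, y₁) = (1695, 88);  1695² − 371·88² = 1 ✓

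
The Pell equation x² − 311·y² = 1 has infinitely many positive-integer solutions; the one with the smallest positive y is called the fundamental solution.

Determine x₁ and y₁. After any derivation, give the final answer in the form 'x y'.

[17; 1,1,1,2,1,…,1,1,34] for √311; ℓ=16 ⇒ convergent index 15
step 0: (17, 1)  from 17·(1,0) + (0,1)
step 1: (18, 1)  from 1·(17,1) + (1,0)
step 2: (35, 2)  from 1·(18,1) + (17,1)
step 3: (53, 3)  from 1·(35,2) + (18,1)
step 4: (141, 8)  from 2·(53,3) + (35,2)
…
step 6: (1305, 74)  from 6·(194,11) + (141,8)
step 7: (4109, 233)  from 3·(1305,74) + (194,11)
step 8: (71158, 4035)  from 17·(4109,233) + (1305,74)
step 9: (217583, 12338)  from 3·(71158,4035) + (4109,233)
step 10: (1376656, 78063)  from 6·(217583,12338) + (71158,4035)
…
step 12: (4565134, 258865)  from 2·(1594239,90401) + (1376656,78063)
…
step 14: (10724507, 608131)  from 1·(6159373,349266) + (4565134,258865)
step 15: (16883880, 957397)  from 1·(10724507,608131) + (6159373,349266)
fundamental: x₁=16883880, y₁=957397  (since 285065403854400 − 311·916609015609 = 1)

16883880 957397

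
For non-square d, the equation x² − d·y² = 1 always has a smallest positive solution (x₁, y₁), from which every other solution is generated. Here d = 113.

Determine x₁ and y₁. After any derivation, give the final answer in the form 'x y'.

√113 = [10; 1,1,1,2,2,1,1,1,20, …], period ℓ=9 (odd) → k=17
k=0  a_k=10  p_k/q_k = 10/1
…
k=2  a_k=1  p_k/q_k = 21/2
…
k=5  a_k=2  p_k/q_k = 202/19
…
k=7  a_k=1  p_k/q_k = 489/46
k=8  a_k=1  p_k/q_k = 776/73
…
k=10  a_k=1  p_k/q_k = 16785/1579
…
k=12  a_k=1  p_k/q_k = 49579/4664
k=13  a_k=2  p_k/q_k = 131952/12413
k=14  a_k=2  p_k/q_k = 313483/29490
k=15  a_k=1  p_k/q_k = 445435/41903
k=16  a_k=1  p_k/q_k = 758918/71393
k=17  a_k=1  p_k/q_k = 1204353/113296
(x₁, y₁) = (1204353, 113296);  1204353² − 113·113296² = 1 ✓

1204353 113296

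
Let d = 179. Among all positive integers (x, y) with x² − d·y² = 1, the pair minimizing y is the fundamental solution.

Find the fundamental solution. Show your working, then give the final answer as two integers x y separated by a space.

4190210 313191

√179 = [13; 2,1,1,1,3,…,1,2,26, …], period ℓ=14 (even) → k=13
k=0  a_k=13  p_k/q_k = 13/1
…
k=7  a_k=13  p_k/q_k = 26999/2018
k=8  a_k=5  p_k/q_k = 137042/10243
k=9  a_k=3  p_k/q_k = 438125/32747
k=10  a_k=1  p_k/q_k = 575167/42990
…
k=12  a_k=1  p_k/q_k = 1588459/118727
k=13  a_k=2  p_k/q_k = 4190210/313191
→ (4190210, 313191).  Check: 4190210²=17557859844100, 179·313191²=17557859844099, difference 1.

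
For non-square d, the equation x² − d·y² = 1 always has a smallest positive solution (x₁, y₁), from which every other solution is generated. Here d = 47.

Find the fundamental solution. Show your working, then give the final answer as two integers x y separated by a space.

d=47: √d = [6; 1,5,1,12] (ℓ=4, even), read p_3/q_3
a_0=6:  p_0=6·1+0=6,  q_0=6·0+1=1
a_1=1:  p_1=1·6+1=7,  q_1=1·1+0=1
a_2=5:  p_2=5·7+6=41,  q_2=5·1+1=6
a_3=1:  p_3=1·41+7=48,  q_3=1·6+1=7
fundamental: x₁=48, y₁=7  (since 2304 − 47·49 = 1)

48 7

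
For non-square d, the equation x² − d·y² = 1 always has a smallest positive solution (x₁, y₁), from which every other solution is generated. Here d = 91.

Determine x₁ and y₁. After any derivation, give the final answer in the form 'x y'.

√91 → a₀=9, period (1,1,5,1,5,1,1,18); ℓ=8 even so k=7
step 0: (9, 1)  from 9·(1,0) + (0,1)
…
step 2: (19, 2)  from 1·(10,1) + (9,1)
step 3: (105, 11)  from 5·(19,2) + (10,1)
step 4: (124, 13)  from 1·(105,11) + (19,2)
step 5: (725, 76)  from 5·(124,13) + (105,11)
step 6: (849, 89)  from 1·(725,76) + (124,13)
step 7: (1574, 165)  from 1·(849,89) + (725,76)
fundamental: x₁=1574, y₁=165  (since 2477476 − 91·27225 = 1)

1574 165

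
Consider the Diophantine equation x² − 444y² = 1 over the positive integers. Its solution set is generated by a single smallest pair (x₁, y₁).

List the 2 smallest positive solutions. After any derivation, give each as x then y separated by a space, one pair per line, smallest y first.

295 14
174049 8260

√444 → a₀=21, period (14,42); ℓ=2 even so k=1
step 0: (21, 1)  from 21·(1,0) + (0,1)
step 1: (295, 14)  from 14·(21,1) + (1,0)
fundamental: x₁=295, y₁=14  (since 87025 − 444·196 = 1)
n=2: (295,14)∘(295,14) = (295·295+444·14·14, 295·14+14·295) = (174049,8260)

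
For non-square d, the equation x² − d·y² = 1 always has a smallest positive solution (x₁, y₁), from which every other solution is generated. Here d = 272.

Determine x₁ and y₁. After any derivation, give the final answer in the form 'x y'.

√272 = [16; 2,32, …], period ℓ=2 (even) → k=1
step 0: (16, 1)  from 16·(1,0) + (0,1)
step 1: (33, 2)  from 2·(16,1) + (1,0)
(x₁, y₁) = (33, 2);  33² − 272·2² = 1 ✓

33 2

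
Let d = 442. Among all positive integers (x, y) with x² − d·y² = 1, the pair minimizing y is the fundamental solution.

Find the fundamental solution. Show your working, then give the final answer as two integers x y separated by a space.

883 42

√442 → a₀=21, period (42); ℓ=1 odd so k=1
step 0: (21, 1)  from 21·(1,0) + (0,1)
step 1: (883, 42)  from 42·(21,1) + (1,0)
(x₁, y₁) = (883, 42);  883² − 442·42² = 1 ✓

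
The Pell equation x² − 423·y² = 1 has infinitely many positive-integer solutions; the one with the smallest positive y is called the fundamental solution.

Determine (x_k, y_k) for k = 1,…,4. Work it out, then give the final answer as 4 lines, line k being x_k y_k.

4607 224
42448897 2063936
391124132351 19017106080
3603817713033217 175223613357184

[20; 1,1,3,4,3,1,1,40] for √423; ℓ=8 ⇒ convergent index 7
a_0=20:  p_0=20·1+0=20,  q_0=20·0+1=1
…
a_6=1:  p_6=1·1995+617=2612,  q_6=1·97+30=127
a_7=1:  p_7=1·2612+1995=4607,  q_7=1·127+97=224
fundamental: x₁=4607, y₁=224  (since 21224449 − 423·50176 = 1)
(4607+224√423)^2 = 42448897 + 2063936√423
(4607+224√423)^3 = 391124132351 + 19017106080√423
(4607+224√423)^4 = 3603817713033217 + 175223613357184√423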